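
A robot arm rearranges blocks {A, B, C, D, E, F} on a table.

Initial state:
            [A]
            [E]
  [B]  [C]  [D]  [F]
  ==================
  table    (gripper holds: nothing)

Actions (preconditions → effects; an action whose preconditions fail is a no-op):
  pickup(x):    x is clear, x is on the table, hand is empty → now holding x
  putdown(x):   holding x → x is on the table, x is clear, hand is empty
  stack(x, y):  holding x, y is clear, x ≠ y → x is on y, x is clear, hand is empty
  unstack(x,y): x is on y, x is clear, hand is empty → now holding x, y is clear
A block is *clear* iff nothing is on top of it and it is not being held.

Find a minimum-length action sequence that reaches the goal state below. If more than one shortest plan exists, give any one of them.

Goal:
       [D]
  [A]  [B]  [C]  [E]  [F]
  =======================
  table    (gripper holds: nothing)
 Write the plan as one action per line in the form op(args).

unstack(A, E)
putdown(A)
unstack(E, D)
putdown(E)
pickup(D)
stack(D, B)

step 1 (unstack(A, E)): towers=[B; C; D/E; F] holding=A
step 2 (putdown(A)): towers=[A; B; C; D/E; F] holding=-
step 3 (unstack(E, D)): towers=[A; B; C; D; F] holding=E
step 4 (putdown(E)): towers=[A; B; C; D; E; F] holding=-
step 5 (pickup(D)): towers=[A; B; C; E; F] holding=D
step 6 (stack(D, B)): towers=[A; B/D; C; E; F] holding=-
goal check: towers=[A; B/D; C; E; F] holding=- — reached (length 6, optimal by BFS)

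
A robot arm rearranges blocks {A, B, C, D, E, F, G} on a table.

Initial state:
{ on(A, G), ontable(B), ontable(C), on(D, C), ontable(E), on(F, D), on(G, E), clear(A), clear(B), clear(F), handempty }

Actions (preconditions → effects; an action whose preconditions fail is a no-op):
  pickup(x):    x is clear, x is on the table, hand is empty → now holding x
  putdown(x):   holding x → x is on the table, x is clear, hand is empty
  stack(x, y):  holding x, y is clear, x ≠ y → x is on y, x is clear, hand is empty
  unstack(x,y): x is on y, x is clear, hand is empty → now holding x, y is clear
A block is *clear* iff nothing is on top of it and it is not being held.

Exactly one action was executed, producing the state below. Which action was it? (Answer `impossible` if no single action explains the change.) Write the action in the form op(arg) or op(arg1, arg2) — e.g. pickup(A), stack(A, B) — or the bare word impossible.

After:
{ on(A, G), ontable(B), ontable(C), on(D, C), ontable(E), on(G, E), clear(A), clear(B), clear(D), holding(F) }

unstack(F, D)

target: towers=[B; C/D; E/G/A] holding=F
         pickup(B) → towers=[C/D/F; E/G/A] holding=B
     unstack(F, D) → towers=[B; C/D; E/G/A] holding=F  ← match
     unstack(A, G) → towers=[B; C/D/F; E/G] holding=A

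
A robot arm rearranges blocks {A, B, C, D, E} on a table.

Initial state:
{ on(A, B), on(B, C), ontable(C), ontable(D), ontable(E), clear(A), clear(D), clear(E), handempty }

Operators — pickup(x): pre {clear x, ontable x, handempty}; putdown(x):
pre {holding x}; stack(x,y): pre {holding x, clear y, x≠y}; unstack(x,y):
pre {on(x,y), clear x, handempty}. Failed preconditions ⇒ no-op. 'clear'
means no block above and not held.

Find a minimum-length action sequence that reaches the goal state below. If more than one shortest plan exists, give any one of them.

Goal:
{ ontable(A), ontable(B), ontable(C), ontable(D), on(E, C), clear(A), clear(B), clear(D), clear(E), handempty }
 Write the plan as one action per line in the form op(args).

unstack(A, B)
putdown(A)
unstack(B, C)
putdown(B)
pickup(E)
stack(E, C)

step 1 (unstack(A, B)): towers=[C/B; D; E] holding=A
step 2 (putdown(A)): towers=[A; C/B; D; E] holding=-
step 3 (unstack(B, C)): towers=[A; C; D; E] holding=B
step 4 (putdown(B)): towers=[A; B; C; D; E] holding=-
step 5 (pickup(E)): towers=[A; B; C; D] holding=E
step 6 (stack(E, C)): towers=[A; B; C/E; D] holding=-
goal check: towers=[A; B; C/E; D] holding=- — reached (length 6, optimal by BFS)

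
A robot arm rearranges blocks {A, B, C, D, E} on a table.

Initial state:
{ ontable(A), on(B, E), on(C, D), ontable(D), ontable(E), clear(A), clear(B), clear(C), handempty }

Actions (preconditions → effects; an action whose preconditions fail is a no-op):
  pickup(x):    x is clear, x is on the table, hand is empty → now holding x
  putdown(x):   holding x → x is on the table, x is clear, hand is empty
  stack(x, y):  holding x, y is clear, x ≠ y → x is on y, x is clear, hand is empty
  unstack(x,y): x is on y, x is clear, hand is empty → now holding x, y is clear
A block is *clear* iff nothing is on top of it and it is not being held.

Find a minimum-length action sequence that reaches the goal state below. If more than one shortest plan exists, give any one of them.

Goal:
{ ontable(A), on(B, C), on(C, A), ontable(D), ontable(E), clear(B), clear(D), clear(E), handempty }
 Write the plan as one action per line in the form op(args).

unstack(C, D)
stack(C, A)
unstack(B, E)
stack(B, C)

step 1 (unstack(C, D)): towers=[A; D; E/B] holding=C
step 2 (stack(C, A)): towers=[A/C; D; E/B] holding=-
step 3 (unstack(B, E)): towers=[A/C; D; E] holding=B
step 4 (stack(B, C)): towers=[A/C/B; D; E] holding=-
goal check: towers=[A/C/B; D; E] holding=- — reached (length 4, optimal by BFS)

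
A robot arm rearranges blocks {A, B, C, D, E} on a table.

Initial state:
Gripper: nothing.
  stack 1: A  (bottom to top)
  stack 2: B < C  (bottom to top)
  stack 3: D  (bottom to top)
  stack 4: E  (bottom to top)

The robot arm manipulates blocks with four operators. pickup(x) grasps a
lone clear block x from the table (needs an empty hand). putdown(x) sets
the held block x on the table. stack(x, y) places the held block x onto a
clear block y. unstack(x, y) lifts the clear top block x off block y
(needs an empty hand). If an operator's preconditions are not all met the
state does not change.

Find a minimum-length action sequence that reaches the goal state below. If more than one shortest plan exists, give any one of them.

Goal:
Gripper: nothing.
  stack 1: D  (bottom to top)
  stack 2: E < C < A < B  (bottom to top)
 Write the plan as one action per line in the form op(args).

unstack(C, B)
stack(C, E)
pickup(A)
stack(A, C)
pickup(B)
stack(B, A)

step 1 (unstack(C, B)): towers=[A; B; D; E] holding=C
step 2 (stack(C, E)): towers=[A; B; D; E/C] holding=-
step 3 (pickup(A)): towers=[B; D; E/C] holding=A
step 4 (stack(A, C)): towers=[B; D; E/C/A] holding=-
step 5 (pickup(B)): towers=[D; E/C/A] holding=B
step 6 (stack(B, A)): towers=[D; E/C/A/B] holding=-
goal check: towers=[D; E/C/A/B] holding=- — reached (length 6, optimal by BFS)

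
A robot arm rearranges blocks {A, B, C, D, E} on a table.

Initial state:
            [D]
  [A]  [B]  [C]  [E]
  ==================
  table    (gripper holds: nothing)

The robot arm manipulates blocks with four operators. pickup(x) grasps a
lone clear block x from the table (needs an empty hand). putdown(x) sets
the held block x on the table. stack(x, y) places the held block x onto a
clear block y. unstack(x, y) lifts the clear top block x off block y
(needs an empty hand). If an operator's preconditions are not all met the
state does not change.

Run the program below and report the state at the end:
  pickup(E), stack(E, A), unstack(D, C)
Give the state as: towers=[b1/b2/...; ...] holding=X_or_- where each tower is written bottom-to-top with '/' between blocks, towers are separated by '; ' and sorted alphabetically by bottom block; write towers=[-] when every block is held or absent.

step 1 (pickup(E)): towers=[A; B; C/D] holding=E
step 2 (stack(E, A)): towers=[A/E; B; C/D] holding=-
step 3 (unstack(D, C)): towers=[A/E; B; C] holding=D

towers=[A/E; B; C] holding=D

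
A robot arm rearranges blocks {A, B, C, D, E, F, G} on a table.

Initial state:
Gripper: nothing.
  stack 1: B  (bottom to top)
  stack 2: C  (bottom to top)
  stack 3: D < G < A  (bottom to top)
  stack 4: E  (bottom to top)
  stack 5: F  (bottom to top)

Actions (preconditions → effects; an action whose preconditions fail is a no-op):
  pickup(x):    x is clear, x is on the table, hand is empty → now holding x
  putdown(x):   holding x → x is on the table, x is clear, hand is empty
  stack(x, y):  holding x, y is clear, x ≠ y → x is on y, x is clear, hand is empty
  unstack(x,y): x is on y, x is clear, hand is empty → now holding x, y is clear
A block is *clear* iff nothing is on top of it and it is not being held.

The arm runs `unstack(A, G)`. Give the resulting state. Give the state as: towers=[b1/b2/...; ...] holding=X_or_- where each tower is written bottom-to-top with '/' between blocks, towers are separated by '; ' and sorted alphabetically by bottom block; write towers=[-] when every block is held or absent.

towers=[B; C; D/G; E; F] holding=A

before: towers=[B; C; D/G/A; E; F] holding=-
pre[unstack(A, G)]: on(A,G) yes, clear(A) yes, handempty yes
all met → apply unstack(A, G)
after:  towers=[B; C; D/G; E; F] holding=A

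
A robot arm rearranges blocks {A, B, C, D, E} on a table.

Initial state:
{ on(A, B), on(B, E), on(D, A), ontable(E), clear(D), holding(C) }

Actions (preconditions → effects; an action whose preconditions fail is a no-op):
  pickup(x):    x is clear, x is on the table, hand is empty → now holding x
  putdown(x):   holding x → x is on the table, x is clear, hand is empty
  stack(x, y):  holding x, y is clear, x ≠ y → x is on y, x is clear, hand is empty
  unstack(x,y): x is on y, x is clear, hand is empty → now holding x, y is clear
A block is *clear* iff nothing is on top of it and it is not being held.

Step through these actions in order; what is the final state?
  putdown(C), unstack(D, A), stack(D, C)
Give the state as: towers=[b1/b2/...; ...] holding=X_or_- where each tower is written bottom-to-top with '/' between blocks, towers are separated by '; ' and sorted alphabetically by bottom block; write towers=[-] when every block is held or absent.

towers=[C/D; E/B/A] holding=-

step 1 (putdown(C)): towers=[C; E/B/A/D] holding=-
step 2 (unstack(D, A)): towers=[C; E/B/A] holding=D
step 3 (stack(D, C)): towers=[C/D; E/B/A] holding=-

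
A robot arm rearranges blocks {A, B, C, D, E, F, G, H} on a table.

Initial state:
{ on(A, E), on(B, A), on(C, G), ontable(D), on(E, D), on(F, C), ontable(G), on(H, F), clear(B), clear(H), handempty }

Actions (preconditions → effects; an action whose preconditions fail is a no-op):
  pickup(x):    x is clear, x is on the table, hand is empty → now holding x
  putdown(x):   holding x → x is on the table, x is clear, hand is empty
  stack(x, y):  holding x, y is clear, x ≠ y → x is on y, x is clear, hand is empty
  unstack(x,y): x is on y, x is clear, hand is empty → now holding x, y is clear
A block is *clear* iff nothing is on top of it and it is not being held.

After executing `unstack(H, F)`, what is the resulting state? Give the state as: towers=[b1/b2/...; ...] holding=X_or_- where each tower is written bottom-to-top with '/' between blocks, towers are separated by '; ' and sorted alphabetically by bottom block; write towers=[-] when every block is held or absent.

before: towers=[D/E/A/B; G/C/F/H] holding=-
pre[unstack(H, F)]: on(H,F) ok, clear(H) ok, handempty ok
all met → apply unstack(H, F)
after:  towers=[D/E/A/B; G/C/F] holding=H

towers=[D/E/A/B; G/C/F] holding=H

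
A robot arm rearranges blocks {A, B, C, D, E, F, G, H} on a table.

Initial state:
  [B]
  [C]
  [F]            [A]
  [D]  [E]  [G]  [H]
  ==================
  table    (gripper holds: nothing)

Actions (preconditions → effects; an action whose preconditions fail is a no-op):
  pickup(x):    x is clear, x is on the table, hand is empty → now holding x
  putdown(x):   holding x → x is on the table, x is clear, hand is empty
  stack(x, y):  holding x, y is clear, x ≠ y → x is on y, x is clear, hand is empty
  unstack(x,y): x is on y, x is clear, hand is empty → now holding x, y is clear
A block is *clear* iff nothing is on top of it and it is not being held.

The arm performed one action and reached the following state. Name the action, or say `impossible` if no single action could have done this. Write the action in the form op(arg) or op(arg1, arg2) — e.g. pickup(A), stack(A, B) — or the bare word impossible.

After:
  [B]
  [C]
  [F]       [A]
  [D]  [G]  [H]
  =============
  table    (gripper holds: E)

pickup(E)

target: towers=[D/F/C/B; G; H/A] holding=E
         pickup(G) → towers=[D/F/C/B; E; H/A] holding=G
     unstack(A, H) → towers=[D/F/C/B; E; G; H] holding=A
         pickup(E) → towers=[D/F/C/B; G; H/A] holding=E  ← match
     unstack(B, C) → towers=[D/F/C; E; G; H/A] holding=B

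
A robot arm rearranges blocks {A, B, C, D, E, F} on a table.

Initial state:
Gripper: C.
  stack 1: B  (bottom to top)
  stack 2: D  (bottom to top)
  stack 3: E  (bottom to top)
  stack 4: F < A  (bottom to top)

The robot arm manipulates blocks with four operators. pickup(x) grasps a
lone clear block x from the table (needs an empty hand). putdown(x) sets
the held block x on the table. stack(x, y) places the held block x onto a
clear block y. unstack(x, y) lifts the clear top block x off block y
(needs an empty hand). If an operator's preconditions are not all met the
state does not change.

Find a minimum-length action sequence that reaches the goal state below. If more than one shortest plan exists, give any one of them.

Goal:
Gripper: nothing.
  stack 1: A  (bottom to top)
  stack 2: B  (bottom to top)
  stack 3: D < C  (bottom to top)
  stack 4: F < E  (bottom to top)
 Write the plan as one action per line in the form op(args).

stack(C, D)
unstack(A, F)
putdown(A)
pickup(E)
stack(E, F)

step 1 (stack(C, D)): towers=[B; D/C; E; F/A] holding=-
step 2 (unstack(A, F)): towers=[B; D/C; E; F] holding=A
step 3 (putdown(A)): towers=[A; B; D/C; E; F] holding=-
step 4 (pickup(E)): towers=[A; B; D/C; F] holding=E
step 5 (stack(E, F)): towers=[A; B; D/C; F/E] holding=-
goal check: towers=[A; B; D/C; F/E] holding=- — reached (length 5, optimal by BFS)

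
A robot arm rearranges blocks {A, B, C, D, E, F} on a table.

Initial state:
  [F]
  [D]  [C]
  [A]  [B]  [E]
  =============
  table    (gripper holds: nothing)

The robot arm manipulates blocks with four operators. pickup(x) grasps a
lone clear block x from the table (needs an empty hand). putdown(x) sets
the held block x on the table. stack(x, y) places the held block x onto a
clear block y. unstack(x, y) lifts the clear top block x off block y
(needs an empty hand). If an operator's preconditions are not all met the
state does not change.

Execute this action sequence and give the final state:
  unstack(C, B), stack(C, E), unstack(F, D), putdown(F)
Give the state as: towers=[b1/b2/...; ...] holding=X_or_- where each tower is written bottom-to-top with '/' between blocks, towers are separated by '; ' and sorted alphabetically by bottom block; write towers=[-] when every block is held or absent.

step 1 (unstack(C, B)): towers=[A/D/F; B; E] holding=C
step 2 (stack(C, E)): towers=[A/D/F; B; E/C] holding=-
step 3 (unstack(F, D)): towers=[A/D; B; E/C] holding=F
step 4 (putdown(F)): towers=[A/D; B; E/C; F] holding=-

towers=[A/D; B; E/C; F] holding=-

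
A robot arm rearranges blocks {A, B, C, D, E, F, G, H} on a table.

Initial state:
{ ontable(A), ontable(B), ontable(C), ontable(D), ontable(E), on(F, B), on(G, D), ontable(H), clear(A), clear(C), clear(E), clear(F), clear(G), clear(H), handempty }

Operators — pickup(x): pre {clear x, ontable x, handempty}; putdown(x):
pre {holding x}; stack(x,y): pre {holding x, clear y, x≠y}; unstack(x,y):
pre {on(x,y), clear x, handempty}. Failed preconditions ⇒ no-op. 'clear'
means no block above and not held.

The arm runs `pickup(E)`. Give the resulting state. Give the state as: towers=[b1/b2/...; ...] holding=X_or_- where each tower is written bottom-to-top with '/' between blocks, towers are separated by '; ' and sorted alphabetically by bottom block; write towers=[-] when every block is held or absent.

before: towers=[A; B/F; C; D/G; E; H] holding=-
pre[pickup(E)]: clear(E) yes, ontable(E) yes, handempty yes
all met → apply pickup(E)
after:  towers=[A; B/F; C; D/G; H] holding=E

towers=[A; B/F; C; D/G; H] holding=E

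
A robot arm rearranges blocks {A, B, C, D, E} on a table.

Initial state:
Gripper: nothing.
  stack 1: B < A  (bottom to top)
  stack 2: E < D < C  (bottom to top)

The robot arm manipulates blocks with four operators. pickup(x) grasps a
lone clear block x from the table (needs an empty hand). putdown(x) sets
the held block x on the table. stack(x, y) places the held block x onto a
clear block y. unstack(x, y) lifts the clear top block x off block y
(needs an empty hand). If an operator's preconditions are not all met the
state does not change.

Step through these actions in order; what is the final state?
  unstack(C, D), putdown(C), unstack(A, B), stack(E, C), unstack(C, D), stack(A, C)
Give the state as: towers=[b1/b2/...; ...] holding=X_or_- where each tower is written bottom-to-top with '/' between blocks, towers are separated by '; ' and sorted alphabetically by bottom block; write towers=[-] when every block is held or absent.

towers=[B; C/A; E/D] holding=-

step 1 (unstack(C, D)): towers=[B/A; E/D] holding=C
step 2 (putdown(C)): towers=[B/A; C; E/D] holding=-
step 3 (unstack(A, B)): towers=[B; C; E/D] holding=A
step 4 (stack(E, C)) [no-op]: towers=[B; C; E/D] holding=A
step 5 (unstack(C, D)) [no-op]: towers=[B; C; E/D] holding=A
step 6 (stack(A, C)): towers=[B; C/A; E/D] holding=-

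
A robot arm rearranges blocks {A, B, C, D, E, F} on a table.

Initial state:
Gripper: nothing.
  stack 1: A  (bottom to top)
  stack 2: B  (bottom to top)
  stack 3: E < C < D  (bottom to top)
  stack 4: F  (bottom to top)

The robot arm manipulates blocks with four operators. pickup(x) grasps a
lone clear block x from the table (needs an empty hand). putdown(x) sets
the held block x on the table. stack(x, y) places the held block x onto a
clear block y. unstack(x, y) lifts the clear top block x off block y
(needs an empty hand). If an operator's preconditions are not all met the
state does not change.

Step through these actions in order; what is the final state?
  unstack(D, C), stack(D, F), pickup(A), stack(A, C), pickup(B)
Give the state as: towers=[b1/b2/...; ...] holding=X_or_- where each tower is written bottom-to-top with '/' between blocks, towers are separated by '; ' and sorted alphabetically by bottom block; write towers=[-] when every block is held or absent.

towers=[E/C/A; F/D] holding=B

step 1 (unstack(D, C)): towers=[A; B; E/C; F] holding=D
step 2 (stack(D, F)): towers=[A; B; E/C; F/D] holding=-
step 3 (pickup(A)): towers=[B; E/C; F/D] holding=A
step 4 (stack(A, C)): towers=[B; E/C/A; F/D] holding=-
step 5 (pickup(B)): towers=[E/C/A; F/D] holding=B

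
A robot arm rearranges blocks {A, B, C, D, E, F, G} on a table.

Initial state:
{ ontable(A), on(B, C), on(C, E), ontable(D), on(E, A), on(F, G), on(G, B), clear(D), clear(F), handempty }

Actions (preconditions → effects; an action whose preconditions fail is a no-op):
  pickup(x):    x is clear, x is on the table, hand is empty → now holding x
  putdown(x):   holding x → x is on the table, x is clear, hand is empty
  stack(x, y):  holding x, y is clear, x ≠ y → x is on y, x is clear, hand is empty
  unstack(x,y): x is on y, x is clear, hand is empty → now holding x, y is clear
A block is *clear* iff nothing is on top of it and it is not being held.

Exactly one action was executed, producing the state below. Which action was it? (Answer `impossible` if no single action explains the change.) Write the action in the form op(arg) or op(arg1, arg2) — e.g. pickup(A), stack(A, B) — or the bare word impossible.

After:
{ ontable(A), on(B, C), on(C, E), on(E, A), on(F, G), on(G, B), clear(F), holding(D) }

target: towers=[A/E/C/B/G/F] holding=D
     unstack(F, G) → towers=[A/E/C/B/G; D] holding=F
         pickup(D) → towers=[A/E/C/B/G/F] holding=D  ← match

pickup(D)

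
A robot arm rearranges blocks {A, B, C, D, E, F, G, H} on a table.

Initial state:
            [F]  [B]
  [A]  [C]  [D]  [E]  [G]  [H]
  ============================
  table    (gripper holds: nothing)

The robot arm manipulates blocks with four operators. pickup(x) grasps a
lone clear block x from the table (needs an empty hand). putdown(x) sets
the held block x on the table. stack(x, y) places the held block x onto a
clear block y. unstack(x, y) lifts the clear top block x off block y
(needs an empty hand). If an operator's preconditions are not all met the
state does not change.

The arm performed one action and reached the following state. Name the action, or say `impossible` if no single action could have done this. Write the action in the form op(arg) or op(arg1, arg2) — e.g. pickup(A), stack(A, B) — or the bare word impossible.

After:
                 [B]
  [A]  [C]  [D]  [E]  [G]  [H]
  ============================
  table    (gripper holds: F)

unstack(F, D)

target: towers=[A; C; D; E/B; G; H] holding=F
         pickup(G) → towers=[A; C; D/F; E/B; H] holding=G
         pickup(A) → towers=[C; D/F; E/B; G; H] holding=A
         pickup(H) → towers=[A; C; D/F; E/B; G] holding=H
     unstack(B, E) → towers=[A; C; D/F; E; G; H] holding=B
     unstack(F, D) → towers=[A; C; D; E/B; G; H] holding=F  ← match
         pickup(C) → towers=[A; D/F; E/B; G; H] holding=C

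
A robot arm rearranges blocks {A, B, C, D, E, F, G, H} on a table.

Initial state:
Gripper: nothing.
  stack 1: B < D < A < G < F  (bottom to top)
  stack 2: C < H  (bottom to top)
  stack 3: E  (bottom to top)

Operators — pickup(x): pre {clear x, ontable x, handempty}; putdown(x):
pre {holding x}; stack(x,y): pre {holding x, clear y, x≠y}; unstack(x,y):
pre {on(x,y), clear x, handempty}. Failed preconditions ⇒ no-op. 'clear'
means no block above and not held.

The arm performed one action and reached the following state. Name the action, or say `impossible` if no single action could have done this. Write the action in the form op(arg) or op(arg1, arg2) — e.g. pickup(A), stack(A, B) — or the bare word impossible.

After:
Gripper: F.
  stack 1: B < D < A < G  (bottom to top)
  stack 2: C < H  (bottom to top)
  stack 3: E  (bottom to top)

unstack(F, G)

target: towers=[B/D/A/G; C/H; E] holding=F
         pickup(E) → towers=[B/D/A/G/F; C/H] holding=E
     unstack(H, C) → towers=[B/D/A/G/F; C; E] holding=H
     unstack(F, G) → towers=[B/D/A/G; C/H; E] holding=F  ← match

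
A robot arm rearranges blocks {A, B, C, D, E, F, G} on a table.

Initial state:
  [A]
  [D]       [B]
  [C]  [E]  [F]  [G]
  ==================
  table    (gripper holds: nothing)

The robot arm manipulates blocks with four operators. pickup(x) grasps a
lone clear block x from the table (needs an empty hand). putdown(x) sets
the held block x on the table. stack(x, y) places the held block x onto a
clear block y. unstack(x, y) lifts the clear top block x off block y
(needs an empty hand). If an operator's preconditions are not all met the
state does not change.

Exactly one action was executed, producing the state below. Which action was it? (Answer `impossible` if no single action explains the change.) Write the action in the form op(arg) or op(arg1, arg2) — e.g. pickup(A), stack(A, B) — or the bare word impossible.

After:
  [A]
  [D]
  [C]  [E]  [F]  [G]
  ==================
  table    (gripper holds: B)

unstack(B, F)

target: towers=[C/D/A; E; F; G] holding=B
     unstack(B, F) → towers=[C/D/A; E; F; G] holding=B  ← match
         pickup(G) → towers=[C/D/A; E; F/B] holding=G
     unstack(A, D) → towers=[C/D; E; F/B; G] holding=A
         pickup(E) → towers=[C/D/A; F/B; G] holding=E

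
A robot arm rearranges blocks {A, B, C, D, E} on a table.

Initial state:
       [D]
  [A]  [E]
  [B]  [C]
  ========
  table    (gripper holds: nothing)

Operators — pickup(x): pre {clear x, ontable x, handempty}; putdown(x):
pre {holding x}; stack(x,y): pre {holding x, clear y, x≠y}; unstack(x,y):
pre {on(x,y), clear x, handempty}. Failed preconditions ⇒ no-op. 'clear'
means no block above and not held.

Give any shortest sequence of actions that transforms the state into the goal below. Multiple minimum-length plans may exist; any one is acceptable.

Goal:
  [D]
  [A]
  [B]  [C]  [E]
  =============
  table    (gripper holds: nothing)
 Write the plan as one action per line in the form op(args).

unstack(D, E)
stack(D, A)
unstack(E, C)
putdown(E)

step 1 (unstack(D, E)): towers=[B/A; C/E] holding=D
step 2 (stack(D, A)): towers=[B/A/D; C/E] holding=-
step 3 (unstack(E, C)): towers=[B/A/D; C] holding=E
step 4 (putdown(E)): towers=[B/A/D; C; E] holding=-
goal check: towers=[B/A/D; C; E] holding=- — reached (length 4, optimal by BFS)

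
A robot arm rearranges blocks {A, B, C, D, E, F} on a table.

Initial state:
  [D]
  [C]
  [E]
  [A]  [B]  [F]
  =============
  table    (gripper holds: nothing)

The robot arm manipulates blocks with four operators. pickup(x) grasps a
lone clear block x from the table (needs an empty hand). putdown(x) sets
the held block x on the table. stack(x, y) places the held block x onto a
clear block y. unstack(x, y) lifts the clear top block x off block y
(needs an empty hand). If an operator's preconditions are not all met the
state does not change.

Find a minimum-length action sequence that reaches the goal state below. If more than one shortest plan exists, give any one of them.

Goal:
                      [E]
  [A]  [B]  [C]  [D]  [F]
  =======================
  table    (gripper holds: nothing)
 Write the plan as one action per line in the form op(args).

unstack(D, C)
putdown(D)
unstack(C, E)
putdown(C)
unstack(E, A)
stack(E, F)

step 1 (unstack(D, C)): towers=[A/E/C; B; F] holding=D
step 2 (putdown(D)): towers=[A/E/C; B; D; F] holding=-
step 3 (unstack(C, E)): towers=[A/E; B; D; F] holding=C
step 4 (putdown(C)): towers=[A/E; B; C; D; F] holding=-
step 5 (unstack(E, A)): towers=[A; B; C; D; F] holding=E
step 6 (stack(E, F)): towers=[A; B; C; D; F/E] holding=-
goal check: towers=[A; B; C; D; F/E] holding=- — reached (length 6, optimal by BFS)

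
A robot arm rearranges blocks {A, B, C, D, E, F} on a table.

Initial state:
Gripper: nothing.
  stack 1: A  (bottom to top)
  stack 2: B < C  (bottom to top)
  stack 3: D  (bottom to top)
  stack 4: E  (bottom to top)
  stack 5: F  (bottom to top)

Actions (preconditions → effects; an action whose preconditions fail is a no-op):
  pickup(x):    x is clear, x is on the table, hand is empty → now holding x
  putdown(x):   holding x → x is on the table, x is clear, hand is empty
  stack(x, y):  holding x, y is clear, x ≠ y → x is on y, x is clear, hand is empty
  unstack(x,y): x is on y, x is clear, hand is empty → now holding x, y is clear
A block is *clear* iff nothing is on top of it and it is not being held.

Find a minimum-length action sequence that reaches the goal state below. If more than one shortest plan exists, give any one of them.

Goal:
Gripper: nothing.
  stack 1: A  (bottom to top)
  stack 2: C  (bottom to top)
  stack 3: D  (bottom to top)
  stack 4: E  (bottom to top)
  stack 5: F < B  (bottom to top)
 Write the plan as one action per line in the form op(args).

unstack(C, B)
putdown(C)
pickup(B)
stack(B, F)

step 1 (unstack(C, B)): towers=[A; B; D; E; F] holding=C
step 2 (putdown(C)): towers=[A; B; C; D; E; F] holding=-
step 3 (pickup(B)): towers=[A; C; D; E; F] holding=B
step 4 (stack(B, F)): towers=[A; C; D; E; F/B] holding=-
goal check: towers=[A; C; D; E; F/B] holding=- — reached (length 4, optimal by BFS)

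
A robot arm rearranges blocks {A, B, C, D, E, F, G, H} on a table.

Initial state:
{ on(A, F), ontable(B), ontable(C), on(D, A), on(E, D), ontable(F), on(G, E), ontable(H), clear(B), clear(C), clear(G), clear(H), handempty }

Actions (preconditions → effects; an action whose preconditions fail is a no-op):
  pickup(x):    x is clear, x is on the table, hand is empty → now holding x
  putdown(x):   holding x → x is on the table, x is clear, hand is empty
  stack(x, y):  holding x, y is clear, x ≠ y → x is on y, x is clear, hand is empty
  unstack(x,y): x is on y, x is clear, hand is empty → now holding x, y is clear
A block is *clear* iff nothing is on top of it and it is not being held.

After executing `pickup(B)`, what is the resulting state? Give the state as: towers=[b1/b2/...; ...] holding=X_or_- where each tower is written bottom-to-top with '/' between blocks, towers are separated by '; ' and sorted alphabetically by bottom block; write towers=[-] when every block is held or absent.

towers=[C; F/A/D/E/G; H] holding=B

before: towers=[B; C; F/A/D/E/G; H] holding=-
pre[pickup(B)]: clear(B) ok, ontable(B) ok, handempty ok
all met → apply pickup(B)
after:  towers=[C; F/A/D/E/G; H] holding=B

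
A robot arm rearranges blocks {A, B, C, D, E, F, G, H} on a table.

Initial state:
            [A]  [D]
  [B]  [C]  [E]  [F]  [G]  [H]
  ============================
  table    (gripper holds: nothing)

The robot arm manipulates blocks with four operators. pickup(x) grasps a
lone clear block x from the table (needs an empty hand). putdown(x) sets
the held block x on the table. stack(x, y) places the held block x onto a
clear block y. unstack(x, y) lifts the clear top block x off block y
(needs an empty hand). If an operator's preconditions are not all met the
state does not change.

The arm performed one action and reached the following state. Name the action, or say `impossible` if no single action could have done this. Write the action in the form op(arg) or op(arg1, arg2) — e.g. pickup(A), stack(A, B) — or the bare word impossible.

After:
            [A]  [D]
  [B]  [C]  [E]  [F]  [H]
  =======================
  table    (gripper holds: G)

target: towers=[B; C; E/A; F/D; H] holding=G
         pickup(G) → towers=[B; C; E/A; F/D; H] holding=G  ← match
     unstack(A, E) → towers=[B; C; E; F/D; G; H] holding=A
         pickup(H) → towers=[B; C; E/A; F/D; G] holding=H
         pickup(B) → towers=[C; E/A; F/D; G; H] holding=B
     unstack(D, F) → towers=[B; C; E/A; F; G; H] holding=D
         pickup(C) → towers=[B; E/A; F/D; G; H] holding=C

pickup(G)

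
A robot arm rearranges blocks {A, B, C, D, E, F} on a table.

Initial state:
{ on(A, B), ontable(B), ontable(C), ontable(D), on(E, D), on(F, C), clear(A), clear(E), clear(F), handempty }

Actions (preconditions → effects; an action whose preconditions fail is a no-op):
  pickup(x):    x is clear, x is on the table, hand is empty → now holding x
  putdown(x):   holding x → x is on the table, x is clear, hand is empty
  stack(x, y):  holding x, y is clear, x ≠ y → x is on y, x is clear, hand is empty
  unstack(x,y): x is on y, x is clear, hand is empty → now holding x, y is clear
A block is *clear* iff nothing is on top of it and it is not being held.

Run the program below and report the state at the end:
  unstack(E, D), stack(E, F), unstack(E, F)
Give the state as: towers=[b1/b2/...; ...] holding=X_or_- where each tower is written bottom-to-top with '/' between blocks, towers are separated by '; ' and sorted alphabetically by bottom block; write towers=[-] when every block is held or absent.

step 1 (unstack(E, D)): towers=[B/A; C/F; D] holding=E
step 2 (stack(E, F)): towers=[B/A; C/F/E; D] holding=-
step 3 (unstack(E, F)): towers=[B/A; C/F; D] holding=E

towers=[B/A; C/F; D] holding=E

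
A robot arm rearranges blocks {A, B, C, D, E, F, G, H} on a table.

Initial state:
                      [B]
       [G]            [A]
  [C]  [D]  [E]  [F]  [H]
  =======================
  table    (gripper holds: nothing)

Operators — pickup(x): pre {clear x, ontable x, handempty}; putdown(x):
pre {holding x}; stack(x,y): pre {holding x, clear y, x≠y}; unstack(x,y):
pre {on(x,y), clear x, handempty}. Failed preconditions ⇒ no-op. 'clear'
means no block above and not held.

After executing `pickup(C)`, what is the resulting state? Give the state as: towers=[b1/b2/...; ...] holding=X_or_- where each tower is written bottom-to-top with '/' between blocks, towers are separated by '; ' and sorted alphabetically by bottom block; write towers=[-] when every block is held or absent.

towers=[D/G; E; F; H/A/B] holding=C

before: towers=[C; D/G; E; F; H/A/B] holding=-
pre[pickup(C)]: clear(C) yes, ontable(C) yes, handempty yes
all met → apply pickup(C)
after:  towers=[D/G; E; F; H/A/B] holding=C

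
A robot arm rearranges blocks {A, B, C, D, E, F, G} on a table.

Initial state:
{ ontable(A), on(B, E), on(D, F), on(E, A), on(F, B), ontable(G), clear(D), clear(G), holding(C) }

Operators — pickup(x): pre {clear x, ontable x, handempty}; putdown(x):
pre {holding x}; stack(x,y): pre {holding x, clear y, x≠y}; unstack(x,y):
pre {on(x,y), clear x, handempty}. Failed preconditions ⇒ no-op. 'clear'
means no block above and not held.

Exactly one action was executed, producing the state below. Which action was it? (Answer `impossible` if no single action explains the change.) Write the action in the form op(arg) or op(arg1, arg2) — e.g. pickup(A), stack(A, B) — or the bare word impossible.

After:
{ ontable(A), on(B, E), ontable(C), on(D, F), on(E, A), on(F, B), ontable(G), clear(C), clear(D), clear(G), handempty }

putdown(C)

target: towers=[A/E/B/F/D; C; G] holding=-
        putdown(C) → towers=[A/E/B/F/D; C; G] holding=-  ← match
       stack(C, G) → towers=[A/E/B/F/D; G/C] holding=-
       stack(C, D) → towers=[A/E/B/F/D/C; G] holding=-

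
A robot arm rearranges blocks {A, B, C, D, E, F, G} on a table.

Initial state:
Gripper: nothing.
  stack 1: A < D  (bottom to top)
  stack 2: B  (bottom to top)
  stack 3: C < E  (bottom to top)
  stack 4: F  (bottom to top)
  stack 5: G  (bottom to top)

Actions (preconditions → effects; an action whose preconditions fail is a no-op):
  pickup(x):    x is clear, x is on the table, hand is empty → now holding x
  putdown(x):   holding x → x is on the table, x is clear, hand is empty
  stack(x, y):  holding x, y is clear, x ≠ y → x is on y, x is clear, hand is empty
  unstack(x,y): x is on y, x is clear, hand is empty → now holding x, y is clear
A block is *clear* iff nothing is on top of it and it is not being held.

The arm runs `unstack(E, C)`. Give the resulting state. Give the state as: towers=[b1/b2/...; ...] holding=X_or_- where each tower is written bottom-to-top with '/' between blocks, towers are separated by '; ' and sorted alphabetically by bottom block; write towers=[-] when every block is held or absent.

before: towers=[A/D; B; C/E; F; G] holding=-
pre[unstack(E, C)]: on(E,C) yes, clear(E) yes, handempty yes
all met → apply unstack(E, C)
after:  towers=[A/D; B; C; F; G] holding=E

towers=[A/D; B; C; F; G] holding=E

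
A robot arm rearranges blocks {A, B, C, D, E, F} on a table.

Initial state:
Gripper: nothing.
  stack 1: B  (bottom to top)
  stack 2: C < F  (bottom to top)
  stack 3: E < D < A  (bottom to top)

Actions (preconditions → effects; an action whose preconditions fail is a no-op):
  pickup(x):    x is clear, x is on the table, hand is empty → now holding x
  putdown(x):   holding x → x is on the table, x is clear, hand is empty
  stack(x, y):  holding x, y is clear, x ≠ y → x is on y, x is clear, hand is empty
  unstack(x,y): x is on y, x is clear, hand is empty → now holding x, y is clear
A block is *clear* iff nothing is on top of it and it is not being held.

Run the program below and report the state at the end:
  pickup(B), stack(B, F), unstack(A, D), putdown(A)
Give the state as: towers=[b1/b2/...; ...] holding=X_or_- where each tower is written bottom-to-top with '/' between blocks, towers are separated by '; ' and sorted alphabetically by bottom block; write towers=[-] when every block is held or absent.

towers=[A; C/F/B; E/D] holding=-

step 1 (pickup(B)): towers=[C/F; E/D/A] holding=B
step 2 (stack(B, F)): towers=[C/F/B; E/D/A] holding=-
step 3 (unstack(A, D)): towers=[C/F/B; E/D] holding=A
step 4 (putdown(A)): towers=[A; C/F/B; E/D] holding=-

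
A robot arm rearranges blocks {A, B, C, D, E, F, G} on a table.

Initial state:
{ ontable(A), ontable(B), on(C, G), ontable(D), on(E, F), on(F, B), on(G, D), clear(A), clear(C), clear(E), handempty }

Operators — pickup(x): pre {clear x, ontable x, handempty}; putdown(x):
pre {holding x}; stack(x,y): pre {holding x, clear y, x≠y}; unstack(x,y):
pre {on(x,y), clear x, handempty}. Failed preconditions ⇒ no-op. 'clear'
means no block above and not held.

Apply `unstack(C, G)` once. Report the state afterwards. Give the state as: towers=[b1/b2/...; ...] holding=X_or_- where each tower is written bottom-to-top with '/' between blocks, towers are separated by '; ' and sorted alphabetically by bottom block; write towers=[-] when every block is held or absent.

before: towers=[A; B/F/E; D/G/C] holding=-
pre[unstack(C, G)]: on(C,G) ok, clear(C) ok, handempty ok
all met → apply unstack(C, G)
after:  towers=[A; B/F/E; D/G] holding=C

towers=[A; B/F/E; D/G] holding=C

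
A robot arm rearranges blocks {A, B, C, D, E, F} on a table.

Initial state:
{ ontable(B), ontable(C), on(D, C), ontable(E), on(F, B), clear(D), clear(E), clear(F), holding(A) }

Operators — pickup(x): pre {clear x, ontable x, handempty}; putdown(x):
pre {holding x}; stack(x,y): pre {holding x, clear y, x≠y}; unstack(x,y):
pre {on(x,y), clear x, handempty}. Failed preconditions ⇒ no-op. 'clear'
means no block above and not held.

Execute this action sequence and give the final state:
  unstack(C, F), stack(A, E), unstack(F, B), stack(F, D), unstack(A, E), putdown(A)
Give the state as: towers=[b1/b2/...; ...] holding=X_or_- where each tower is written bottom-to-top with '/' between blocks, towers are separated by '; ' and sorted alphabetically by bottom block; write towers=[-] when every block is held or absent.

towers=[A; B; C/D/F; E] holding=-

step 1 (unstack(C, F)) [no-op]: towers=[B/F; C/D; E] holding=A
step 2 (stack(A, E)): towers=[B/F; C/D; E/A] holding=-
step 3 (unstack(F, B)): towers=[B; C/D; E/A] holding=F
step 4 (stack(F, D)): towers=[B; C/D/F; E/A] holding=-
step 5 (unstack(A, E)): towers=[B; C/D/F; E] holding=A
step 6 (putdown(A)): towers=[A; B; C/D/F; E] holding=-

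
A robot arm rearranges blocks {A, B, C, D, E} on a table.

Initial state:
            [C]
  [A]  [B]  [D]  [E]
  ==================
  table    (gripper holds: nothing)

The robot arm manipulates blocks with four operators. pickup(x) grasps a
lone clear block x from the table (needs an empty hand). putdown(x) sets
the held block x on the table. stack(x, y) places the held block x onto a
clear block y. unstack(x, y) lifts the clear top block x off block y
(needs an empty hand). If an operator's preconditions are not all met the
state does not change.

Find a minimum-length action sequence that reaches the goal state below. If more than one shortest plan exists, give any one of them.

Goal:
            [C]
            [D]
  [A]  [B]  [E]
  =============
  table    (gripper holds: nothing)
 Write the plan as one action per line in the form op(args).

step 1 (unstack(C, D)): towers=[A; B; D; E] holding=C
step 2 (putdown(C)): towers=[A; B; C; D; E] holding=-
step 3 (pickup(D)): towers=[A; B; C; E] holding=D
step 4 (stack(D, E)): towers=[A; B; C; E/D] holding=-
step 5 (pickup(C)): towers=[A; B; E/D] holding=C
step 6 (stack(C, D)): towers=[A; B; E/D/C] holding=-
goal check: towers=[A; B; E/D/C] holding=- — reached (length 6, optimal by BFS)

unstack(C, D)
putdown(C)
pickup(D)
stack(D, E)
pickup(C)
stack(C, D)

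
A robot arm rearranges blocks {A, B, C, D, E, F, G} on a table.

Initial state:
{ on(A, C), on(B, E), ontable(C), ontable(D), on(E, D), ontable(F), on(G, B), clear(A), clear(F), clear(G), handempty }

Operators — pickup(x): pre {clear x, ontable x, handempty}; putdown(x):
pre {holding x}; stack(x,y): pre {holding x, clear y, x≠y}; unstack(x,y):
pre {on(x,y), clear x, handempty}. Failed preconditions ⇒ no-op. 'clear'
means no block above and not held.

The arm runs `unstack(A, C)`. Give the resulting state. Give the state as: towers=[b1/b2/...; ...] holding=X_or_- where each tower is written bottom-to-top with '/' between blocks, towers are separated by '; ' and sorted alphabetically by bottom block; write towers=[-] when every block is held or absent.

before: towers=[C/A; D/E/B/G; F] holding=-
pre[unstack(A, C)]: on(A,C) yes, clear(A) yes, handempty yes
all met → apply unstack(A, C)
after:  towers=[C; D/E/B/G; F] holding=A

towers=[C; D/E/B/G; F] holding=A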